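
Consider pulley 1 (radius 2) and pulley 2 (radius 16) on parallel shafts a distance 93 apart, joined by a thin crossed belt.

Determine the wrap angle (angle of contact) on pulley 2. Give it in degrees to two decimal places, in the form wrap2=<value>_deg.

crossed belt: β = asin((r1+r2)/C) = asin(18/93) = 11.1599°
wrap1 = wrap2 = π + 2β = 202.3199°

wrap2=202.32_deg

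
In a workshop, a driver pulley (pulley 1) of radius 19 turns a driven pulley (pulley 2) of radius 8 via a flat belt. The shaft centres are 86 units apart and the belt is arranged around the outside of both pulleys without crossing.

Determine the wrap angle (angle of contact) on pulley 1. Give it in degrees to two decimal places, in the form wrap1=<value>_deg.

open belt: β = asin((r2−r1)/C) = asin(-11/86) = -7.3487°
wrap1 = π − 2β = 194.6973°
wrap2 = π + 2β = 165.3027°

wrap1=194.70_deg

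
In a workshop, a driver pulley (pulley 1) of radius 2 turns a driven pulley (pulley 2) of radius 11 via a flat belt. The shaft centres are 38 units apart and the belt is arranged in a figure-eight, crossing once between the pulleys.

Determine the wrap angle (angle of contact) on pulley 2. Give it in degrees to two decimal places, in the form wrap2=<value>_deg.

crossed belt: β = asin((r1+r2)/C) = asin(13/38) = 20.0052°
wrap1 = wrap2 = π + 2β = 220.0104°

wrap2=220.01_deg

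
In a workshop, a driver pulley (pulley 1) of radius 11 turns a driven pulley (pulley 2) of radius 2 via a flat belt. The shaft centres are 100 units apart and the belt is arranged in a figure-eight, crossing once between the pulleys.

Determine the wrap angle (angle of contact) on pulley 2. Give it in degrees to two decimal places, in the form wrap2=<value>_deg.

crossed belt: β = asin((r1+r2)/C) = asin(13/100) = 7.4696°
wrap1 = wrap2 = π + 2β = 194.9392°

wrap2=194.94_deg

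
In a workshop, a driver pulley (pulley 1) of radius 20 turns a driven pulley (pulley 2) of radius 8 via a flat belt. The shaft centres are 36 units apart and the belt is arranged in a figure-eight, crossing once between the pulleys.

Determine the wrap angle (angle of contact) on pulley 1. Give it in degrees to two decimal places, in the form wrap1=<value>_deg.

crossed belt: β = asin((r1+r2)/C) = asin(28/36) = 51.0576°
wrap1 = wrap2 = π + 2β = 282.1151°

wrap1=282.12_deg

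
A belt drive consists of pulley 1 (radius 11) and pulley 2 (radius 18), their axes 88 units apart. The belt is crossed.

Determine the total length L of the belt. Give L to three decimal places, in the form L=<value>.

L=276.752

crossed belt: β = asin((r1+r2)/C) = asin(29/88) = 19.2412°
wrap1 = wrap2 = π + 2β = 218.4824°
tangent length = C·cosβ = 83.0843
L = (r1+r2)·wrap + 2·C·cosβ = 29·3.8132 + 2·83.0843 = 276.7525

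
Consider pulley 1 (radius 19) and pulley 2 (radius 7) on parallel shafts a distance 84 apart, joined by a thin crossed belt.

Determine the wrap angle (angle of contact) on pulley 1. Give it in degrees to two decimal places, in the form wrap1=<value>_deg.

crossed belt: β = asin((r1+r2)/C) = asin(26/84) = 18.0305°
wrap1 = wrap2 = π + 2β = 216.0611°

wrap1=216.06_deg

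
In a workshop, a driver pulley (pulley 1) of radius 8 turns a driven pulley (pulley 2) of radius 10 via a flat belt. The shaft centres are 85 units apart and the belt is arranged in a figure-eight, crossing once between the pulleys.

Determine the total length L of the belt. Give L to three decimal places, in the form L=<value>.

crossed belt: β = asin((r1+r2)/C) = asin(18/85) = 12.2258°
wrap1 = wrap2 = π + 2β = 204.4516°
tangent length = C·cosβ = 83.0723
L = (r1+r2)·wrap + 2·C·cosβ = 18·3.5684 + 2·83.0723 = 230.3749

L=230.375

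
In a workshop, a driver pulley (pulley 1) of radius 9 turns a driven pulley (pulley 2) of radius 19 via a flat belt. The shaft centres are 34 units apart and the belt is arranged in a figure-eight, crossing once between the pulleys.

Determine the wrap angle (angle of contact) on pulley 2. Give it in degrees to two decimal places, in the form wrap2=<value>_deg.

wrap2=290.88_deg

crossed belt: β = asin((r1+r2)/C) = asin(28/34) = 55.4397°
wrap1 = wrap2 = π + 2β = 290.8794°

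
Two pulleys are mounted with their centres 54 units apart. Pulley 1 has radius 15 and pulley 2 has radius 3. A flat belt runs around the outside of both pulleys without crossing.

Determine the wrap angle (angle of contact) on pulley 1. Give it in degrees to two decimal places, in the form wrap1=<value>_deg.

open belt: β = asin((r2−r1)/C) = asin(-12/54) = -12.8396°
wrap1 = π − 2β = 205.6792°
wrap2 = π + 2β = 154.3208°

wrap1=205.68_deg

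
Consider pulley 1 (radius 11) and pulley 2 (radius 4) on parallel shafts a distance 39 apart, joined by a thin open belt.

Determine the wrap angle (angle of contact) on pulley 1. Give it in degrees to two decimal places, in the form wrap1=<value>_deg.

open belt: β = asin((r2−r1)/C) = asin(-7/39) = -10.3399°
wrap1 = π − 2β = 200.6798°
wrap2 = π + 2β = 159.3202°

wrap1=200.68_deg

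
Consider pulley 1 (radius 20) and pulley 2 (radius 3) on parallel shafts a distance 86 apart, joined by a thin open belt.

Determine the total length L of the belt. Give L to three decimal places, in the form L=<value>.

open belt: β = asin((r2−r1)/C) = asin(-17/86) = -11.4010°
wrap1 = π − 2β = 202.8020°
wrap2 = π + 2β = 157.1980°
tangent length = C·cosβ = 84.3030
L = r1·wrap1 + r2·wrap2 + 2·C·cosβ = 20·3.5396 + 3·2.7436 + 2·84.3030 = 247.6282

L=247.628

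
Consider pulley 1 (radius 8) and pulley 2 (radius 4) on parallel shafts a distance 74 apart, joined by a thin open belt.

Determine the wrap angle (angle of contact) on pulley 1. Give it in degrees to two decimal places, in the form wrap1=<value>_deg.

wrap1=186.20_deg

open belt: β = asin((r2−r1)/C) = asin(-4/74) = -3.0986°
wrap1 = π − 2β = 186.1972°
wrap2 = π + 2β = 173.8028°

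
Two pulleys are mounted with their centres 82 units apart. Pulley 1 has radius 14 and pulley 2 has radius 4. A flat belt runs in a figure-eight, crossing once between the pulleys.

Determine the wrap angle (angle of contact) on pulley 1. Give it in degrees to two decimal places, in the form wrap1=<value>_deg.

crossed belt: β = asin((r1+r2)/C) = asin(18/82) = 12.6804°
wrap1 = wrap2 = π + 2β = 205.3608°

wrap1=205.36_deg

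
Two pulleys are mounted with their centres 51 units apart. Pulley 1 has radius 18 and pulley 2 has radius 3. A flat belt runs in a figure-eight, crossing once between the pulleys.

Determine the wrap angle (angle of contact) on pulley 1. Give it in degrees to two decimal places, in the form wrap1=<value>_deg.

crossed belt: β = asin((r1+r2)/C) = asin(21/51) = 24.3157°
wrap1 = wrap2 = π + 2β = 228.6315°

wrap1=228.63_deg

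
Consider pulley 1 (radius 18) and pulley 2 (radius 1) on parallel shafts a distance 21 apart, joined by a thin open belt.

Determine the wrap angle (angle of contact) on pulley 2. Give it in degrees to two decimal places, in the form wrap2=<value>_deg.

wrap2=71.90_deg

open belt: β = asin((r2−r1)/C) = asin(-17/21) = -54.0494°
wrap1 = π − 2β = 288.0989°
wrap2 = π + 2β = 71.9011°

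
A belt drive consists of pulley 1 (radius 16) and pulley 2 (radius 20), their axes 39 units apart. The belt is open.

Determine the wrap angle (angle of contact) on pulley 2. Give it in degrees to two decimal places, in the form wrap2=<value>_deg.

open belt: β = asin((r2−r1)/C) = asin(4/39) = 5.8868°
wrap1 = π − 2β = 168.2263°
wrap2 = π + 2β = 191.7737°

wrap2=191.77_deg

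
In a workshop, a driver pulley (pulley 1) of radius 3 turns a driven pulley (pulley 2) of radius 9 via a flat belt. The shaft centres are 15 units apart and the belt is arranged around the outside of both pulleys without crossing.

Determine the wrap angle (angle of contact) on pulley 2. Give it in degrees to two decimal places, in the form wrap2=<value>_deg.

wrap2=227.16_deg

open belt: β = asin((r2−r1)/C) = asin(6/15) = 23.5782°
wrap1 = π − 2β = 132.8436°
wrap2 = π + 2β = 227.1564°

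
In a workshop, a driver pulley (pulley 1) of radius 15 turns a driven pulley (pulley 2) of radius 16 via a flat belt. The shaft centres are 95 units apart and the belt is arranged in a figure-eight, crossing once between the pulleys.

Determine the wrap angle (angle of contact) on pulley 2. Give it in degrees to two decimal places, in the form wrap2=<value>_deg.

wrap2=218.09_deg

crossed belt: β = asin((r1+r2)/C) = asin(31/95) = 19.0453°
wrap1 = wrap2 = π + 2β = 218.0906°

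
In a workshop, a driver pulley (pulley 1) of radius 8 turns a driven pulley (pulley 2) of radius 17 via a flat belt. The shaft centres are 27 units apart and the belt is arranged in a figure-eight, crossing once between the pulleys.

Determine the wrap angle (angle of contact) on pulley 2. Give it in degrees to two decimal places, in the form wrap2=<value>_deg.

wrap2=315.62_deg

crossed belt: β = asin((r1+r2)/C) = asin(25/27) = 67.8084°
wrap1 = wrap2 = π + 2β = 315.6168°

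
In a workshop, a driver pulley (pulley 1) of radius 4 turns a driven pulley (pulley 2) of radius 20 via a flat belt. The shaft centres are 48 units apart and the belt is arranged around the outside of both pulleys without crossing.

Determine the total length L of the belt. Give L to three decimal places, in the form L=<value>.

open belt: β = asin((r2−r1)/C) = asin(16/48) = 19.4712°
wrap1 = π − 2β = 141.0576°
wrap2 = π + 2β = 218.9424°
tangent length = C·cosβ = 45.2548
L = r1·wrap1 + r2·wrap2 + 2·C·cosβ = 4·2.4619 + 20·3.8213 + 2·45.2548 = 176.7827

L=176.783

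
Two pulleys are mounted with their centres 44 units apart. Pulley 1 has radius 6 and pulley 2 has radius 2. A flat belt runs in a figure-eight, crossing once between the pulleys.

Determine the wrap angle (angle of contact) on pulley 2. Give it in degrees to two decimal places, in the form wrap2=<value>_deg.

wrap2=200.95_deg

crossed belt: β = asin((r1+r2)/C) = asin(8/44) = 10.4757°
wrap1 = wrap2 = π + 2β = 200.9514°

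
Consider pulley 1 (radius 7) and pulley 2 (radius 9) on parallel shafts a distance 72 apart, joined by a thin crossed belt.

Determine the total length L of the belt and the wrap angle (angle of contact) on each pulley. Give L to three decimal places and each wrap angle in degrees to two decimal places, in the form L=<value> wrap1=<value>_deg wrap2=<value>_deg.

L=197.836 wrap1=205.68_deg wrap2=205.68_deg

crossed belt: β = asin((r1+r2)/C) = asin(16/72) = 12.8396°
wrap1 = wrap2 = π + 2β = 205.6792°
tangent length = C·cosβ = 70.1997
L = (r1+r2)·wrap + 2·C·cosβ = 16·3.5898 + 2·70.1997 = 197.8359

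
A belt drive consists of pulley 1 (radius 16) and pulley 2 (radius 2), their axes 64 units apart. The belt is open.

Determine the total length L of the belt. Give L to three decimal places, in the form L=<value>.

L=187.624

open belt: β = asin((r2−r1)/C) = asin(-14/64) = -12.6356°
wrap1 = π − 2β = 205.2713°
wrap2 = π + 2β = 154.7287°
tangent length = C·cosβ = 62.4500
L = r1·wrap1 + r2·wrap2 + 2·C·cosβ = 16·3.5827 + 2·2.7005 + 2·62.4500 = 187.6236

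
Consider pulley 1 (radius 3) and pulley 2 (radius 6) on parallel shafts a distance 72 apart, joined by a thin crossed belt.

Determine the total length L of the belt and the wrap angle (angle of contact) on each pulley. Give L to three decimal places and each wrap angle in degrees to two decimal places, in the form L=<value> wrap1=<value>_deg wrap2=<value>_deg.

L=173.401 wrap1=194.36_deg wrap2=194.36_deg

crossed belt: β = asin((r1+r2)/C) = asin(9/72) = 7.1808°
wrap1 = wrap2 = π + 2β = 194.3615°
tangent length = C·cosβ = 71.4353
L = (r1+r2)·wrap + 2·C·cosβ = 9·3.3922 + 2·71.4353 = 173.4008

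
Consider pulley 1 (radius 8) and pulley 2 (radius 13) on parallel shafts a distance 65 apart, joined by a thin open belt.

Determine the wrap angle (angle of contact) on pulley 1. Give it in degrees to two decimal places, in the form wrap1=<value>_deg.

open belt: β = asin((r2−r1)/C) = asin(5/65) = 4.4117°
wrap1 = π − 2β = 171.1765°
wrap2 = π + 2β = 188.8235°

wrap1=171.18_deg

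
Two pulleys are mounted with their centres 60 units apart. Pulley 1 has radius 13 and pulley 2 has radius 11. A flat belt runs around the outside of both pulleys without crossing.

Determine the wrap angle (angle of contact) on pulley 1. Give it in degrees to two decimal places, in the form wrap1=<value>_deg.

open belt: β = asin((r2−r1)/C) = asin(-2/60) = -1.9102°
wrap1 = π − 2β = 183.8204°
wrap2 = π + 2β = 176.1796°

wrap1=183.82_deg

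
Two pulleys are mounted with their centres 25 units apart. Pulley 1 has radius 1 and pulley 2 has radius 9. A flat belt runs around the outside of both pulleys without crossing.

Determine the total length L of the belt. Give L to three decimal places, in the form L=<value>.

L=83.998

open belt: β = asin((r2−r1)/C) = asin(8/25) = 18.6629°
wrap1 = π − 2β = 142.6742°
wrap2 = π + 2β = 217.3258°
tangent length = C·cosβ = 23.6854
L = r1·wrap1 + r2·wrap2 + 2·C·cosβ = 1·2.4901 + 9·3.7931 + 2·23.6854 = 83.9985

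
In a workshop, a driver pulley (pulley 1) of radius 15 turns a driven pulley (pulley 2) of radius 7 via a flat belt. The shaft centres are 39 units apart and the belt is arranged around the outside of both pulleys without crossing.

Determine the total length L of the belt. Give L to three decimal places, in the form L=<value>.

L=148.762

open belt: β = asin((r2−r1)/C) = asin(-8/39) = -11.8370°
wrap1 = π − 2β = 203.6740°
wrap2 = π + 2β = 156.3260°
tangent length = C·cosβ = 38.1707
L = r1·wrap1 + r2·wrap2 + 2·C·cosβ = 15·3.5548 + 7·2.7284 + 2·38.1707 = 148.7619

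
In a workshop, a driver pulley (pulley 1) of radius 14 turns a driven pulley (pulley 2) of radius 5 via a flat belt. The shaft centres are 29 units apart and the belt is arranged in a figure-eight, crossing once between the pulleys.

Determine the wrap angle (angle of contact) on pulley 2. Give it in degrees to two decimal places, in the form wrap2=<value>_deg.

wrap2=261.87_deg

crossed belt: β = asin((r1+r2)/C) = asin(19/29) = 40.9327°
wrap1 = wrap2 = π + 2β = 261.8654°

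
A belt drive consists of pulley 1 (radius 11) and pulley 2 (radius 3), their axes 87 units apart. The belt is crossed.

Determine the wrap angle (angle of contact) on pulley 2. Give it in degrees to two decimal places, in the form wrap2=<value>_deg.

wrap2=198.52_deg

crossed belt: β = asin((r1+r2)/C) = asin(14/87) = 9.2603°
wrap1 = wrap2 = π + 2β = 198.5205°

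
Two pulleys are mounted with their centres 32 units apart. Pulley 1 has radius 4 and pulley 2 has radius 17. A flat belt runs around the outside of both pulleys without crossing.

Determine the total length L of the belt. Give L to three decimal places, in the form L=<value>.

L=135.331

open belt: β = asin((r2−r1)/C) = asin(13/32) = 23.9695°
wrap1 = π − 2β = 132.0610°
wrap2 = π + 2β = 227.9390°
tangent length = C·cosβ = 29.2404
L = r1·wrap1 + r2·wrap2 + 2·C·cosβ = 4·2.3049 + 17·3.9783 + 2·29.2404 = 135.3312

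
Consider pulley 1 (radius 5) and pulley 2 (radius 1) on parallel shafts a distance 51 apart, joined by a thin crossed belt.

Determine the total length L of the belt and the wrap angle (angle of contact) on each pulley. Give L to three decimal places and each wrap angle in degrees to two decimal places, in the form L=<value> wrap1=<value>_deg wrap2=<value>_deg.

L=121.556 wrap1=193.51_deg wrap2=193.51_deg

crossed belt: β = asin((r1+r2)/C) = asin(6/51) = 6.7563°
wrap1 = wrap2 = π + 2β = 193.5127°
tangent length = C·cosβ = 50.6458
L = (r1+r2)·wrap + 2·C·cosβ = 6·3.3774 + 2·50.6458 = 121.5563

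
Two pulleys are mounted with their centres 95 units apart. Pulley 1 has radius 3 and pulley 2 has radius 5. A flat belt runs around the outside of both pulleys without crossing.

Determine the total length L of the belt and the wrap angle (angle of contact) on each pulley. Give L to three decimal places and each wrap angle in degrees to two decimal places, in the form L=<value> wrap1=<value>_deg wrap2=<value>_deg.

open belt: β = asin((r2−r1)/C) = asin(2/95) = 1.2063°
wrap1 = π − 2β = 177.5874°
wrap2 = π + 2β = 182.4126°
tangent length = C·cosβ = 94.9789
L = r1·wrap1 + r2·wrap2 + 2·C·cosβ = 3·3.0995 + 5·3.1837 + 2·94.9789 = 215.1748

L=215.175 wrap1=177.59_deg wrap2=182.41_deg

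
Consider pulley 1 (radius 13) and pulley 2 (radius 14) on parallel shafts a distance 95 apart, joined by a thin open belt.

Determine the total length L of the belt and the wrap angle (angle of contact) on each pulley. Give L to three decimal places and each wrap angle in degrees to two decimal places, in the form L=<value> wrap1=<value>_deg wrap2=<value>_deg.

L=274.834 wrap1=178.79_deg wrap2=181.21_deg

open belt: β = asin((r2−r1)/C) = asin(1/95) = 0.6031°
wrap1 = π − 2β = 178.7938°
wrap2 = π + 2β = 181.2062°
tangent length = C·cosβ = 94.9947
L = r1·wrap1 + r2·wrap2 + 2·C·cosβ = 13·3.1205 + 14·3.1626 + 2·94.9947 = 274.8335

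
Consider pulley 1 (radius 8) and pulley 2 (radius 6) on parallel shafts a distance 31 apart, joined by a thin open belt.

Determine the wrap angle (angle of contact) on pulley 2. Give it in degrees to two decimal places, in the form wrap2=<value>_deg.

wrap2=172.60_deg

open belt: β = asin((r2−r1)/C) = asin(-2/31) = -3.6991°
wrap1 = π − 2β = 187.3981°
wrap2 = π + 2β = 172.6019°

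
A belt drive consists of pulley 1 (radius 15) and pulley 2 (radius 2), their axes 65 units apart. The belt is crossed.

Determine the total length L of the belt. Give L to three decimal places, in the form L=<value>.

crossed belt: β = asin((r1+r2)/C) = asin(17/65) = 15.1614°
wrap1 = wrap2 = π + 2β = 210.3227°
tangent length = C·cosβ = 62.7375
L = (r1+r2)·wrap + 2·C·cosβ = 17·3.6708 + 2·62.7375 = 187.8791

L=187.879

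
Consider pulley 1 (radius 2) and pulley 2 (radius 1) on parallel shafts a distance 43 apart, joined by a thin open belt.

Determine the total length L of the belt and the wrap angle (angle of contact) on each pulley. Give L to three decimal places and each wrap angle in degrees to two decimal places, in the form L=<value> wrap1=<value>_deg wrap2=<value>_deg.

open belt: β = asin((r2−r1)/C) = asin(-1/43) = -1.3326°
wrap1 = π − 2β = 182.6652°
wrap2 = π + 2β = 177.3348°
tangent length = C·cosβ = 42.9884
L = r1·wrap1 + r2·wrap2 + 2·C·cosβ = 2·3.1881 + 1·3.0951 + 2·42.9884 = 95.4480

L=95.448 wrap1=182.67_deg wrap2=177.33_deg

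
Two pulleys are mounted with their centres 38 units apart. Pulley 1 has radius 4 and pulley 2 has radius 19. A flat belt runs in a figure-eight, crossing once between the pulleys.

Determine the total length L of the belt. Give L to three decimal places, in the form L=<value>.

crossed belt: β = asin((r1+r2)/C) = asin(23/38) = 37.2478°
wrap1 = wrap2 = π + 2β = 254.4956°
tangent length = C·cosβ = 30.2490
L = (r1+r2)·wrap + 2·C·cosβ = 23·4.4418 + 2·30.2490 = 162.6590

L=162.659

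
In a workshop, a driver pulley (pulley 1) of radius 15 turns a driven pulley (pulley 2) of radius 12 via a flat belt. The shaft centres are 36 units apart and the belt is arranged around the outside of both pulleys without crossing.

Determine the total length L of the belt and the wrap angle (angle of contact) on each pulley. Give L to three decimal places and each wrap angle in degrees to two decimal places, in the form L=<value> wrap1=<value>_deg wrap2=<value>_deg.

L=157.073 wrap1=189.56_deg wrap2=170.44_deg

open belt: β = asin((r2−r1)/C) = asin(-3/36) = -4.7802°
wrap1 = π − 2β = 189.5604°
wrap2 = π + 2β = 170.4396°
tangent length = C·cosβ = 35.8748
L = r1·wrap1 + r2·wrap2 + 2·C·cosβ = 15·3.3085 + 12·2.9747 + 2·35.8748 = 157.0731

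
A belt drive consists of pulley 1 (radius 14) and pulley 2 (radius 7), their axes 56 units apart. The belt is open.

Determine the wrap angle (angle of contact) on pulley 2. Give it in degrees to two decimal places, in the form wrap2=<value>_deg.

open belt: β = asin((r2−r1)/C) = asin(-7/56) = -7.1808°
wrap1 = π − 2β = 194.3615°
wrap2 = π + 2β = 165.6385°

wrap2=165.64_deg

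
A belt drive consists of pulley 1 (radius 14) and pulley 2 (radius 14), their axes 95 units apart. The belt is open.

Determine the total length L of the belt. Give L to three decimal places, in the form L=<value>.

open belt: β = asin((r2−r1)/C) = asin(0/95) = 0.0000°
wrap1 = π − 2β = 180.0000°
wrap2 = π + 2β = 180.0000°
tangent length = C·cosβ = 95.0000
L = r1·wrap1 + r2·wrap2 + 2·C·cosβ = 14·3.1416 + 14·3.1416 + 2·95.0000 = 277.9646

L=277.965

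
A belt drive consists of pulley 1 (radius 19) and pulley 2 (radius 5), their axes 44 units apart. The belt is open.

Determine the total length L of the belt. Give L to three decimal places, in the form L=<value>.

open belt: β = asin((r2−r1)/C) = asin(-14/44) = -18.5530°
wrap1 = π − 2β = 217.1060°
wrap2 = π + 2β = 142.8940°
tangent length = C·cosβ = 41.7133
L = r1·wrap1 + r2·wrap2 + 2·C·cosβ = 19·3.7892 + 5·2.4940 + 2·41.7133 = 167.8915

L=167.892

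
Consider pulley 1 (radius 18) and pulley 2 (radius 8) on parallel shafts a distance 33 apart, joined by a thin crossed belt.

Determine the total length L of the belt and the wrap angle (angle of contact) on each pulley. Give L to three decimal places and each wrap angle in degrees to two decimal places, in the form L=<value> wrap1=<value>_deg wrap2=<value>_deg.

crossed belt: β = asin((r1+r2)/C) = asin(26/33) = 51.9877°
wrap1 = wrap2 = π + 2β = 283.9754°
tangent length = C·cosβ = 20.3224
L = (r1+r2)·wrap + 2·C·cosβ = 26·4.9563 + 2·20.3224 = 169.5088

L=169.509 wrap1=283.98_deg wrap2=283.98_deg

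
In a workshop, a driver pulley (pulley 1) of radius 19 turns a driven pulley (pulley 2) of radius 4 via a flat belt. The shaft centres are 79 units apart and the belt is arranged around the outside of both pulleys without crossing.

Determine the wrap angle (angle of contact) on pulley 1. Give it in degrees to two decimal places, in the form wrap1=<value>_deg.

wrap1=201.89_deg

open belt: β = asin((r2−r1)/C) = asin(-15/79) = -10.9454°
wrap1 = π − 2β = 201.8908°
wrap2 = π + 2β = 158.1092°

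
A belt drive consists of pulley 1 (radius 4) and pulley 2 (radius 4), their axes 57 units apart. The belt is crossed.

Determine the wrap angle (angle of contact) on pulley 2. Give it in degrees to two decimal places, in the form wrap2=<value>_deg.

wrap2=196.14_deg

crossed belt: β = asin((r1+r2)/C) = asin(8/57) = 8.0682°
wrap1 = wrap2 = π + 2β = 196.1363°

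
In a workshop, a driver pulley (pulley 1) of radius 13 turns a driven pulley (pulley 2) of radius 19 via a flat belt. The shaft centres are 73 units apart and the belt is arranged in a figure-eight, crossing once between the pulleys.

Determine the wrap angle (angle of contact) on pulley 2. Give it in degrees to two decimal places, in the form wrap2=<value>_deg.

wrap2=232.00_deg

crossed belt: β = asin((r1+r2)/C) = asin(32/73) = 25.9990°
wrap1 = wrap2 = π + 2β = 231.9981°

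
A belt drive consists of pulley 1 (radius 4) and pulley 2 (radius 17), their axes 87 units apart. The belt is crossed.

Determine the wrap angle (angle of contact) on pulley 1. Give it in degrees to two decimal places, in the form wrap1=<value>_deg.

wrap1=207.94_deg

crossed belt: β = asin((r1+r2)/C) = asin(21/87) = 13.9680°
wrap1 = wrap2 = π + 2β = 207.9359°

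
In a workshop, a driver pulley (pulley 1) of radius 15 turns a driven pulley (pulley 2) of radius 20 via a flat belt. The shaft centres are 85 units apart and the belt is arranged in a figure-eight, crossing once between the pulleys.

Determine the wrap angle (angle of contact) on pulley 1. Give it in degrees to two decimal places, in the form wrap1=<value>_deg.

crossed belt: β = asin((r1+r2)/C) = asin(35/85) = 24.3157°
wrap1 = wrap2 = π + 2β = 228.6315°

wrap1=228.63_deg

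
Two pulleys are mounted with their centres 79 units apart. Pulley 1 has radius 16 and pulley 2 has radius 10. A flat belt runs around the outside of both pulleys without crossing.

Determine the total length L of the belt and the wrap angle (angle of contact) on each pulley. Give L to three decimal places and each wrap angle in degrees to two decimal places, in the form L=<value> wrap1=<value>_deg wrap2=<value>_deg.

open belt: β = asin((r2−r1)/C) = asin(-6/79) = -4.3558°
wrap1 = π − 2β = 188.7115°
wrap2 = π + 2β = 171.2885°
tangent length = C·cosβ = 78.7718
L = r1·wrap1 + r2·wrap2 + 2·C·cosβ = 16·3.2936 + 10·2.9895 + 2·78.7718 = 240.1373

L=240.137 wrap1=188.71_deg wrap2=171.29_deg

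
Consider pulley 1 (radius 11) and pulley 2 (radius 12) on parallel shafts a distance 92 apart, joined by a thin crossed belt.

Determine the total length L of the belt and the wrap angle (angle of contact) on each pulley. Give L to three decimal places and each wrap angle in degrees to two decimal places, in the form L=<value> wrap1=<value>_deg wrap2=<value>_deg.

L=262.037 wrap1=208.96_deg wrap2=208.96_deg

crossed belt: β = asin((r1+r2)/C) = asin(23/92) = 14.4775°
wrap1 = wrap2 = π + 2β = 208.9550°
tangent length = C·cosβ = 89.0786
L = (r1+r2)·wrap + 2·C·cosβ = 23·3.6470 + 2·89.0786 = 262.0372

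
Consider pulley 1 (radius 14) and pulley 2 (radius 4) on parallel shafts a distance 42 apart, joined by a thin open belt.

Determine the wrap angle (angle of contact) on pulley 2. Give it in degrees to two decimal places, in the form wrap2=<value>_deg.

wrap2=152.45_deg

open belt: β = asin((r2−r1)/C) = asin(-10/42) = -13.7741°
wrap1 = π − 2β = 207.5483°
wrap2 = π + 2β = 152.4517°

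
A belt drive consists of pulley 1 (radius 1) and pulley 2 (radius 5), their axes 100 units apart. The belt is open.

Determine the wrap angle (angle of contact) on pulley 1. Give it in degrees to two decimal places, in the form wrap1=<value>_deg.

open belt: β = asin((r2−r1)/C) = asin(4/100) = 2.2924°
wrap1 = π − 2β = 175.4151°
wrap2 = π + 2β = 184.5849°

wrap1=175.42_deg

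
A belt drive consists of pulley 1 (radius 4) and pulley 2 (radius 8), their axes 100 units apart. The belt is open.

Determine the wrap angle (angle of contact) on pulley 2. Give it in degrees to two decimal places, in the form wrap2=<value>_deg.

wrap2=184.58_deg

open belt: β = asin((r2−r1)/C) = asin(4/100) = 2.2924°
wrap1 = π − 2β = 175.4151°
wrap2 = π + 2β = 184.5849°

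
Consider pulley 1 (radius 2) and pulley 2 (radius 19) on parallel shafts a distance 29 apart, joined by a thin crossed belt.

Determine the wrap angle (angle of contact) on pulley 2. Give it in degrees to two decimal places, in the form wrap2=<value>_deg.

wrap2=272.79_deg

crossed belt: β = asin((r1+r2)/C) = asin(21/29) = 46.3972°
wrap1 = wrap2 = π + 2β = 272.7944°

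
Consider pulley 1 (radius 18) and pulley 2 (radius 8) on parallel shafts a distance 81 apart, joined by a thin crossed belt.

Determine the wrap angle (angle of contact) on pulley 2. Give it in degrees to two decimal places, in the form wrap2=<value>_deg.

wrap2=217.45_deg

crossed belt: β = asin((r1+r2)/C) = asin(26/81) = 18.7227°
wrap1 = wrap2 = π + 2β = 217.4453°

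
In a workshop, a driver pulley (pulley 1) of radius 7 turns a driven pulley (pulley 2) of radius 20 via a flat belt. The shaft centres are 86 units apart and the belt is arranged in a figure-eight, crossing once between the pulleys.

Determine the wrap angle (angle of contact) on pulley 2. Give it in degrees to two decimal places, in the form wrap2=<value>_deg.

wrap2=216.60_deg

crossed belt: β = asin((r1+r2)/C) = asin(27/86) = 18.2976°
wrap1 = wrap2 = π + 2β = 216.5953°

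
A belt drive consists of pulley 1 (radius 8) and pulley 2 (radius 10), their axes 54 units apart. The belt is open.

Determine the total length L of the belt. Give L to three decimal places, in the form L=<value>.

open belt: β = asin((r2−r1)/C) = asin(2/54) = 2.1226°
wrap1 = π − 2β = 175.7549°
wrap2 = π + 2β = 184.2451°
tangent length = C·cosβ = 53.9630
L = r1·wrap1 + r2·wrap2 + 2·C·cosβ = 8·3.0675 + 10·3.2157 + 2·53.9630 = 164.6228

L=164.623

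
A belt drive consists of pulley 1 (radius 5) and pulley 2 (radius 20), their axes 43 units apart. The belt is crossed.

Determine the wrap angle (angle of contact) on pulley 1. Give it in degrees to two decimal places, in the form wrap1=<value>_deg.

wrap1=251.10_deg

crossed belt: β = asin((r1+r2)/C) = asin(25/43) = 35.5487°
wrap1 = wrap2 = π + 2β = 251.0975°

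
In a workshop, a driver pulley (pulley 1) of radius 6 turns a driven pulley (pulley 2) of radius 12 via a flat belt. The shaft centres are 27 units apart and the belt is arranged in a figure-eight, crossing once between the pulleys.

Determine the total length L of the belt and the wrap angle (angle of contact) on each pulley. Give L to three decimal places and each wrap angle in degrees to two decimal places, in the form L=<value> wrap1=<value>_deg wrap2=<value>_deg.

L=123.068 wrap1=263.62_deg wrap2=263.62_deg

crossed belt: β = asin((r1+r2)/C) = asin(18/27) = 41.8103°
wrap1 = wrap2 = π + 2β = 263.6206°
tangent length = C·cosβ = 20.1246
L = (r1+r2)·wrap + 2·C·cosβ = 18·4.6010 + 2·20.1246 = 123.0681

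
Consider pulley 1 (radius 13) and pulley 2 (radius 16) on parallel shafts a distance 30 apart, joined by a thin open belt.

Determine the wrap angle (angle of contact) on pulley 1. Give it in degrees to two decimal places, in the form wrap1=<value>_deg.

open belt: β = asin((r2−r1)/C) = asin(3/30) = 5.7392°
wrap1 = π − 2β = 168.5217°
wrap2 = π + 2β = 191.4783°

wrap1=168.52_deg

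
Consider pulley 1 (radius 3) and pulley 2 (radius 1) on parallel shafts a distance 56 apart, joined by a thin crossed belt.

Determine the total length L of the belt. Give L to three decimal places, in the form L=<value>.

crossed belt: β = asin((r1+r2)/C) = asin(4/56) = 4.0960°
wrap1 = wrap2 = π + 2β = 188.1921°
tangent length = C·cosβ = 55.8570
L = (r1+r2)·wrap + 2·C·cosβ = 4·3.2846 + 2·55.8570 = 124.8522

L=124.852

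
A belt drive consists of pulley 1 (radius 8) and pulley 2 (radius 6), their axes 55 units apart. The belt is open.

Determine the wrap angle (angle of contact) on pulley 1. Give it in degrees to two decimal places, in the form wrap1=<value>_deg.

wrap1=184.17_deg

open belt: β = asin((r2−r1)/C) = asin(-2/55) = -2.0839°
wrap1 = π − 2β = 184.1679°
wrap2 = π + 2β = 175.8321°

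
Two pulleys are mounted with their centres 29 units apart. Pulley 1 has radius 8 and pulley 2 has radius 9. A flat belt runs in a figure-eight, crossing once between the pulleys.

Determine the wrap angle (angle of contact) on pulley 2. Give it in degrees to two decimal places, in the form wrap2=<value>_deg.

wrap2=251.78_deg

crossed belt: β = asin((r1+r2)/C) = asin(17/29) = 35.8883°
wrap1 = wrap2 = π + 2β = 251.7766°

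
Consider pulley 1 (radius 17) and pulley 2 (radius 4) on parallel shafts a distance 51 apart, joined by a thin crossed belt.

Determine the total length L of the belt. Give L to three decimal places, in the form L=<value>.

crossed belt: β = asin((r1+r2)/C) = asin(21/51) = 24.3157°
wrap1 = wrap2 = π + 2β = 228.6315°
tangent length = C·cosβ = 46.4758
L = (r1+r2)·wrap + 2·C·cosβ = 21·3.9904 + 2·46.4758 = 176.7494

L=176.749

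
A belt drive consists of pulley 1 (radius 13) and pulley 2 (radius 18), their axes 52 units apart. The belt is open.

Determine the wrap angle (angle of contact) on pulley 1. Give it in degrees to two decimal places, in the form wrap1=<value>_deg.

open belt: β = asin((r2−r1)/C) = asin(5/52) = 5.5177°
wrap1 = π − 2β = 168.9645°
wrap2 = π + 2β = 191.0355°

wrap1=168.96_deg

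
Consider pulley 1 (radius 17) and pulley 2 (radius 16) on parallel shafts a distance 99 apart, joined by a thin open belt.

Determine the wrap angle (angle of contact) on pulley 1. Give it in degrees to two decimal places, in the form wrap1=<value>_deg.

wrap1=181.16_deg

open belt: β = asin((r2−r1)/C) = asin(-1/99) = -0.5788°
wrap1 = π − 2β = 181.1575°
wrap2 = π + 2β = 178.8425°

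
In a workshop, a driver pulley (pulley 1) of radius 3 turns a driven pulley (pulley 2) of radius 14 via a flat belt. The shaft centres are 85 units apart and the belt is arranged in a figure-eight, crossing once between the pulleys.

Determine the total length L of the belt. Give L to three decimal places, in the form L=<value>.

L=226.819

crossed belt: β = asin((r1+r2)/C) = asin(17/85) = 11.5370°
wrap1 = wrap2 = π + 2β = 203.0739°
tangent length = C·cosβ = 83.2827
L = (r1+r2)·wrap + 2·C·cosβ = 17·3.5443 + 2·83.2827 = 226.8185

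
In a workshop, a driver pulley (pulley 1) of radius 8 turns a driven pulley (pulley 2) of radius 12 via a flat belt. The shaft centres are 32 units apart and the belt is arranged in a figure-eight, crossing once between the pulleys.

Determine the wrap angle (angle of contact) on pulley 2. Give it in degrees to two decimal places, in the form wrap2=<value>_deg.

crossed belt: β = asin((r1+r2)/C) = asin(20/32) = 38.6822°
wrap1 = wrap2 = π + 2β = 257.3644°

wrap2=257.36_deg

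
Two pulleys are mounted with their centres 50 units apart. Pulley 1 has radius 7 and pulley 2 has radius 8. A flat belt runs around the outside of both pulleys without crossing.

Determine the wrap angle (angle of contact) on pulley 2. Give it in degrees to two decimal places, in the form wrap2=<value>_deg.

open belt: β = asin((r2−r1)/C) = asin(1/50) = 1.1460°
wrap1 = π − 2β = 177.7080°
wrap2 = π + 2β = 182.2920°

wrap2=182.29_deg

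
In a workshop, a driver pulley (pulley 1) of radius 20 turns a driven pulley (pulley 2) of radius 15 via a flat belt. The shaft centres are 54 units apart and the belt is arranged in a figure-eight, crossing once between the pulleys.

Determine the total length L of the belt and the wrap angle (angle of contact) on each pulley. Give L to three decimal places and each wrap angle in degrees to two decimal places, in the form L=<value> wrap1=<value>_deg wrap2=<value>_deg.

crossed belt: β = asin((r1+r2)/C) = asin(35/54) = 40.4021°
wrap1 = wrap2 = π + 2β = 260.8043°
tangent length = C·cosβ = 41.1218
L = (r1+r2)·wrap + 2·C·cosβ = 35·4.5519 + 2·41.1218 = 241.5598

L=241.560 wrap1=260.80_deg wrap2=260.80_deg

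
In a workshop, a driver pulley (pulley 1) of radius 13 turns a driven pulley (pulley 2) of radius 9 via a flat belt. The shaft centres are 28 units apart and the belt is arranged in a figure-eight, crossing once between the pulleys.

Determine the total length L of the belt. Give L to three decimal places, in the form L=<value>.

L=143.525

crossed belt: β = asin((r1+r2)/C) = asin(22/28) = 51.7868°
wrap1 = wrap2 = π + 2β = 283.5736°
tangent length = C·cosβ = 17.3205
L = (r1+r2)·wrap + 2·C·cosβ = 22·4.9493 + 2·17.3205 = 143.5255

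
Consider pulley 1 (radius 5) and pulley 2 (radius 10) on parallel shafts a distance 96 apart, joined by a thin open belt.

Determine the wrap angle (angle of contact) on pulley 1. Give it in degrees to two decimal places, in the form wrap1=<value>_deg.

open belt: β = asin((r2−r1)/C) = asin(5/96) = 2.9855°
wrap1 = π − 2β = 174.0290°
wrap2 = π + 2β = 185.9710°

wrap1=174.03_deg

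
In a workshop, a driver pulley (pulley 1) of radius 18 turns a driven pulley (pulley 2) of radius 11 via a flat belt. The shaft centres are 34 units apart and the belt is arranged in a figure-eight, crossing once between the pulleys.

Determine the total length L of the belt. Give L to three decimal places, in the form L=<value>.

crossed belt: β = asin((r1+r2)/C) = asin(29/34) = 58.5330°
wrap1 = wrap2 = π + 2β = 297.0660°
tangent length = C·cosβ = 17.7482
L = (r1+r2)·wrap + 2·C·cosβ = 29·5.1848 + 2·17.7482 = 185.8551

L=185.855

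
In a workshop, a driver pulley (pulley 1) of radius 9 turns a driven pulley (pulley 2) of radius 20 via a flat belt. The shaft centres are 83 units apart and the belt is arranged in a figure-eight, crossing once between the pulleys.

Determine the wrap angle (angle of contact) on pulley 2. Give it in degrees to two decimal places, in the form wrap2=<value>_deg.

wrap2=220.90_deg

crossed belt: β = asin((r1+r2)/C) = asin(29/83) = 20.4505°
wrap1 = wrap2 = π + 2β = 220.9009°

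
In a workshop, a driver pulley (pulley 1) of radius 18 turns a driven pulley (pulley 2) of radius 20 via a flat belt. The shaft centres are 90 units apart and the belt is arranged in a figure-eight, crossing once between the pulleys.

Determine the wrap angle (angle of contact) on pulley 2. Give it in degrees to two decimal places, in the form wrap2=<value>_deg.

crossed belt: β = asin((r1+r2)/C) = asin(38/90) = 24.9750°
wrap1 = wrap2 = π + 2β = 229.9499°

wrap2=229.95_deg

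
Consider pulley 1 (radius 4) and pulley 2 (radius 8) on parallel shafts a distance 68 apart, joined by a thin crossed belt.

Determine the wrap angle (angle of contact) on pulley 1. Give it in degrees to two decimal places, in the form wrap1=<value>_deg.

wrap1=200.33_deg

crossed belt: β = asin((r1+r2)/C) = asin(12/68) = 10.1642°
wrap1 = wrap2 = π + 2β = 200.3285°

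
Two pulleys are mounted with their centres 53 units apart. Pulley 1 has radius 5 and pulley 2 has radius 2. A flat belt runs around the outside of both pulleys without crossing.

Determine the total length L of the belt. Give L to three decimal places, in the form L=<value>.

L=128.161

open belt: β = asin((r2−r1)/C) = asin(-3/53) = -3.2449°
wrap1 = π − 2β = 186.4898°
wrap2 = π + 2β = 173.5102°
tangent length = C·cosβ = 52.9150
L = r1·wrap1 + r2·wrap2 + 2·C·cosβ = 5·3.2549 + 2·3.0283 + 2·52.9150 = 128.1610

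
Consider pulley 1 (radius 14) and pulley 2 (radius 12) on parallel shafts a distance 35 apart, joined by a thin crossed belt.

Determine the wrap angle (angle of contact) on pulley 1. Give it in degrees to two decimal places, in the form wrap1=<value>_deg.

crossed belt: β = asin((r1+r2)/C) = asin(26/35) = 47.9754°
wrap1 = wrap2 = π + 2β = 275.9507°

wrap1=275.95_deg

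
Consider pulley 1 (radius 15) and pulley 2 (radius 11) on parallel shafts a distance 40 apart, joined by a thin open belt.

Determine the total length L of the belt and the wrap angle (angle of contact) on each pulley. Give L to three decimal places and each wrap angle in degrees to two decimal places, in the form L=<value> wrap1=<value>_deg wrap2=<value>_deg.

L=162.082 wrap1=191.48_deg wrap2=168.52_deg

open belt: β = asin((r2−r1)/C) = asin(-4/40) = -5.7392°
wrap1 = π − 2β = 191.4783°
wrap2 = π + 2β = 168.5217°
tangent length = C·cosβ = 39.7995
L = r1·wrap1 + r2·wrap2 + 2·C·cosβ = 15·3.3419 + 11·2.9413 + 2·39.7995 = 162.0817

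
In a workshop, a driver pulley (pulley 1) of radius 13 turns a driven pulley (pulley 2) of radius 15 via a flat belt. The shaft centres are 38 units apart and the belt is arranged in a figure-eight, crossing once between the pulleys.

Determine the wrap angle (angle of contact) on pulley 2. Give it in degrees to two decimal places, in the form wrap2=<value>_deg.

wrap2=274.93_deg

crossed belt: β = asin((r1+r2)/C) = asin(28/38) = 47.4631°
wrap1 = wrap2 = π + 2β = 274.9262°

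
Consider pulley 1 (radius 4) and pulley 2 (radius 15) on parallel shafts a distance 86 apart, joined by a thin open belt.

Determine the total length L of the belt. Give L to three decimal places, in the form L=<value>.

open belt: β = asin((r2−r1)/C) = asin(11/86) = 7.3487°
wrap1 = π − 2β = 165.3027°
wrap2 = π + 2β = 194.6973°
tangent length = C·cosβ = 85.2936
L = r1·wrap1 + r2·wrap2 + 2·C·cosβ = 4·2.8851 + 15·3.3981 + 2·85.2936 = 233.0992

L=233.099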